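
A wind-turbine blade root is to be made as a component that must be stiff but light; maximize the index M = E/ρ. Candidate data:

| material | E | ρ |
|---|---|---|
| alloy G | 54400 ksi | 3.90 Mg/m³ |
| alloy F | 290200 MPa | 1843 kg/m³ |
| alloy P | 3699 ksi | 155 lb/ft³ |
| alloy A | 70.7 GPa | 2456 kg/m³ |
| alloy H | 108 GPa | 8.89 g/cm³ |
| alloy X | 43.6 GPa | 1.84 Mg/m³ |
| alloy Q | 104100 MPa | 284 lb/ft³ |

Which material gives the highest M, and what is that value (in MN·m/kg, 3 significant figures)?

alloy F, M = 157 MN·m/kg

Convert each candidate to consistent units, then evaluate M:
  alloy G: E = 375.1 GPa, ρ = 3900 kg/m³
  alloy F: E = 290.2 GPa, ρ = 1843 kg/m³
  alloy P: E = 25.50 GPa, ρ = 2483 kg/m³
  alloy A: E = 70.70 GPa, ρ = 2456 kg/m³
  alloy H: E = 108.0 GPa, ρ = 8890 kg/m³
  alloy X: E = 43.60 GPa, ρ = 1840 kg/m³
  alloy Q: E = 104.1 GPa, ρ = 4549 kg/m³
  alloy F: M = 157 MN·m/kg
  alloy G: M = 96.2 MN·m/kg
  alloy A: M = 28.8 MN·m/kg
  alloy X: M = 23.7 MN·m/kg
  alloy Q: M = 22.9 MN·m/kg
  alloy H: M = 12.1 MN·m/kg
  alloy P: M = 10.3 MN·m/kg
Alloy F has the largest M.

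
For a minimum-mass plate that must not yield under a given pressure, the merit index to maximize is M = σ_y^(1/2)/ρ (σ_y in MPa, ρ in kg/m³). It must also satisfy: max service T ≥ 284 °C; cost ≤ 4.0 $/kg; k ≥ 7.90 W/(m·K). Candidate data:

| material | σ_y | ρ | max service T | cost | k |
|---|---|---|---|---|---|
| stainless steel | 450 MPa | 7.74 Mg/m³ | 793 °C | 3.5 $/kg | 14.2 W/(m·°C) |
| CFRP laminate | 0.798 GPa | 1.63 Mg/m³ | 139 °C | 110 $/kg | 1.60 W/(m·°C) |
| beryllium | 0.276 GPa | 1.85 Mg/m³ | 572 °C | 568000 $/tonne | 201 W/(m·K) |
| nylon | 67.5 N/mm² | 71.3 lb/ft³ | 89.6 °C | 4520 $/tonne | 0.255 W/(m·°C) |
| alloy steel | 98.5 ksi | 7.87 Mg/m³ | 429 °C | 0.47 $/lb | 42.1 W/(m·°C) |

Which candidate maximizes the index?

alloy steel

Screen on constraints: max service T ≥ 284 °C; cost ≤ 4.0 $/kg; k ≥ 7.90 W/(m·K). Survivors: stainless steel, alloy steel.
After converting to SI:
  stainless steel: σ_y = 450.0 MPa, ρ = 7740 kg/m³
  alloy steel: σ_y = 679.1 MPa, ρ = 7870 kg/m³
  alloy steel: M = 3.31×10⁻³
  stainless steel: M = 2.74×10⁻³
The maximum is for alloy steel.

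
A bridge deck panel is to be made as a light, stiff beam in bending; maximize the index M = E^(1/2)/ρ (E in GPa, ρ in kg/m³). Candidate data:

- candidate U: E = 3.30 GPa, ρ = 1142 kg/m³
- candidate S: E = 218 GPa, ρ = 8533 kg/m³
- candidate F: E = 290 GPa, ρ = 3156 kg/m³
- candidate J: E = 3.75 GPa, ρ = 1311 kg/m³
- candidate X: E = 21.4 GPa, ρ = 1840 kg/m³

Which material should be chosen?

candidate F

Computing M directly (units already consistent):
  candidate F: M = 5.40×10⁻³
  candidate X: M = 2.51×10⁻³
  candidate S: M = 1.73×10⁻³
  candidate U: M = 1.59×10⁻³
  candidate J: M = 1.48×10⁻³
Candidate F ranks first.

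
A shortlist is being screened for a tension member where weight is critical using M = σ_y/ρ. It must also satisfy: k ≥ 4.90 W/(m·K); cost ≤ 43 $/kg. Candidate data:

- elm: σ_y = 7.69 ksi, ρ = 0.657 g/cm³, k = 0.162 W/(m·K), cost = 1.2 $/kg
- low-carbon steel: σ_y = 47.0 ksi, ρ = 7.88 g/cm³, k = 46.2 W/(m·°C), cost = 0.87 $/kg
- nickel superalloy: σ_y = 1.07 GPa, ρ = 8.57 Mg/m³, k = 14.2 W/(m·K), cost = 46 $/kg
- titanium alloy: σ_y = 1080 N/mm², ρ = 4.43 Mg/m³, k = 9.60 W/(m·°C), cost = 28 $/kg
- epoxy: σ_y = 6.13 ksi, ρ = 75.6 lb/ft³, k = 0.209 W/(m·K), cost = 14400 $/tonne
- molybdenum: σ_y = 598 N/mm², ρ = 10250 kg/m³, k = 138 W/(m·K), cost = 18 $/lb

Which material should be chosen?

Screen on constraints: k ≥ 4.90 W/(m·K); cost ≤ 43 $/kg. Survivors: low-carbon steel, titanium alloy, molybdenum.
In SI units:
  low-carbon steel: σ_y = 324.1 MPa, ρ = 7880 kg/m³
  titanium alloy: σ_y = 1080 MPa, ρ = 4430 kg/m³
  molybdenum: σ_y = 598.0 MPa, ρ = 10250 kg/m³
  titanium alloy: M = 244 kN·m/kg
  molybdenum: M = 58.3 kN·m/kg
  low-carbon steel: M = 41.1 kN·m/kg
Highest index: titanium alloy.

titanium alloy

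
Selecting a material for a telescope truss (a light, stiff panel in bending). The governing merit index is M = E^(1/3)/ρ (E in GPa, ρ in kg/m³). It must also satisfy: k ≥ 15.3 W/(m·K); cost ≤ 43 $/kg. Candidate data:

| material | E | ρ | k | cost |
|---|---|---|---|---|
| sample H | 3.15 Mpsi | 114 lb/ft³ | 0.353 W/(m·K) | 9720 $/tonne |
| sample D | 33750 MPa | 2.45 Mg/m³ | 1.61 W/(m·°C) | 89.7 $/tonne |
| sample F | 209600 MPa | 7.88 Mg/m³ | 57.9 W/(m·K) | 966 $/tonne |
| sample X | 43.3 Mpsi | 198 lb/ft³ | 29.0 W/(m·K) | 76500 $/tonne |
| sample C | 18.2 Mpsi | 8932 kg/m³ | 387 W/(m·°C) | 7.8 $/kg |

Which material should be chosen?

sample F

Screen on constraints: k ≥ 15.3 W/(m·K); cost ≤ 43 $/kg. Survivors: sample F, sample C.
Normalizing units and computing the index:
  sample F: E = 209.6 GPa, ρ = 7880 kg/m³
  sample C: E = 125.5 GPa, ρ = 8932 kg/m³
  sample F: M = 0.754×10⁻³
  sample C: M = 0.561×10⁻³
Sample F has the largest M.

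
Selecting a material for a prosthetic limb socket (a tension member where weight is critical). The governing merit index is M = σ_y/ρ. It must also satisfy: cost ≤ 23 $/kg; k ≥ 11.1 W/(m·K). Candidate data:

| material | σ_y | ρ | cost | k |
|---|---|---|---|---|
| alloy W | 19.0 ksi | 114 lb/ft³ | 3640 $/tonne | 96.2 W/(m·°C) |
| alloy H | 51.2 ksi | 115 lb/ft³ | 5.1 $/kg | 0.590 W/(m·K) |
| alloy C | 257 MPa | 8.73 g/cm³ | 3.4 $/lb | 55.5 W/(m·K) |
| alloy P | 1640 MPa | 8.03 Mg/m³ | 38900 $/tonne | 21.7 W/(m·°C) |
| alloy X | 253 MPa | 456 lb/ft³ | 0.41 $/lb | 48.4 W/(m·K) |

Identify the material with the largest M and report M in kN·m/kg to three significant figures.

Screen on constraints: cost ≤ 23 $/kg; k ≥ 11.1 W/(m·K). Survivors: alloy W, alloy C, alloy X.
Normalizing units and computing the index:
  alloy W: σ_y = 131.0 MPa, ρ = 1826 kg/m³
  alloy C: σ_y = 257.0 MPa, ρ = 8730 kg/m³
  alloy X: σ_y = 253.0 MPa, ρ = 7304 kg/m³
  alloy W: M = 71.7 kN·m/kg
  alloy X: M = 34.6 kN·m/kg
  alloy C: M = 29.4 kN·m/kg
Alloy W has the largest M.

alloy W, M = 71.7 kN·m/kg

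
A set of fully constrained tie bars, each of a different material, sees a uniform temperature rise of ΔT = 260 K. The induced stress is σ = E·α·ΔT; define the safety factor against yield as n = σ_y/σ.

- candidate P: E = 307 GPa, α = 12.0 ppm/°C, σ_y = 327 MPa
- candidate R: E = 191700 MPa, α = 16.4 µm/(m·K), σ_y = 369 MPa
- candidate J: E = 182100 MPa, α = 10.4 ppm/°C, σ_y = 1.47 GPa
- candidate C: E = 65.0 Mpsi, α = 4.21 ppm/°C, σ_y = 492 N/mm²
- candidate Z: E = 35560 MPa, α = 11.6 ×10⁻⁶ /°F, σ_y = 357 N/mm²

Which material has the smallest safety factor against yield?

With everything in SI (GPa, ×10⁻⁶/K, MPa):
  candidate P: E = 307.0, α = 12.0, σ_y = 327.0 → σ = 958 MPa, n = 0.341
  candidate R: E = 191.7, α = 16.4, σ_y = 369.0 → σ = 817 MPa, n = 0.451
  candidate J: E = 182.1, α = 10.4, σ_y = 1470 → σ = 492 MPa, n = 2.99
  candidate C: E = 448.2, α = 4.21, σ_y = 492.0 → σ = 491 MPa, n = 1.00
  candidate Z: E = 35.56, α = 20.9, σ_y = 357.0 → σ = 193 MPa, n = 1.85
The minimum is candidate P at n = 0.341.

candidate P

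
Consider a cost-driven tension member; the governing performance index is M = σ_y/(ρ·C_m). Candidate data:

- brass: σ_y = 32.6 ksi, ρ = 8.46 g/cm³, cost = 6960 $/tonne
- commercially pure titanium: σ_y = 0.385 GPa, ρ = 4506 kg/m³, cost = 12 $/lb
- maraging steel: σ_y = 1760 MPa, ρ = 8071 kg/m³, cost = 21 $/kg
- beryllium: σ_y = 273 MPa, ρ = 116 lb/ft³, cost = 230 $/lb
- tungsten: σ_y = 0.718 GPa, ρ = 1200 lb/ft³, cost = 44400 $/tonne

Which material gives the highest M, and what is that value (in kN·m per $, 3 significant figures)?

maraging steel, M = 10.4 kN·m per $

Putting every candidate on a common basis:
  brass: σ_y = 224.8 MPa, ρ = 8460 kg/m³, cost = 6.960 $/kg
  commercially pure titanium: σ_y = 385.0 MPa, ρ = 4506 kg/m³, cost = 26.46 $/kg
  maraging steel: σ_y = 1760 MPa, ρ = 8071 kg/m³, cost = 21.00 $/kg
  beryllium: σ_y = 273.0 MPa, ρ = 1858 kg/m³, cost = 507.1 $/kg
  tungsten: σ_y = 718.0 MPa, ρ = 19220 kg/m³, cost = 44.40 $/kg
  maraging steel: M = 10.4 kN·m per $
  brass: M = 3.82 kN·m per $
  commercially pure titanium: M = 3.23 kN·m per $
  tungsten: M = 0.841 kN·m per $
  beryllium: M = 0.290 kN·m per $
Highest index: maraging steel.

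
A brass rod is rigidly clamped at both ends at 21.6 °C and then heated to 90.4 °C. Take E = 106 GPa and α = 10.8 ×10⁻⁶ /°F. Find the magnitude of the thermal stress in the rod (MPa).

α = 10.8×10⁻⁶/°F × 9/5 = 19.4×10⁻⁶/K.
ΔT = 68.80 K. Constrained thermal stress σ = E·α·ΔT = 106.0×10³ MPa × 19.4×10⁻⁶ × 68.80 = 142 MPa (compressive).

142 MPa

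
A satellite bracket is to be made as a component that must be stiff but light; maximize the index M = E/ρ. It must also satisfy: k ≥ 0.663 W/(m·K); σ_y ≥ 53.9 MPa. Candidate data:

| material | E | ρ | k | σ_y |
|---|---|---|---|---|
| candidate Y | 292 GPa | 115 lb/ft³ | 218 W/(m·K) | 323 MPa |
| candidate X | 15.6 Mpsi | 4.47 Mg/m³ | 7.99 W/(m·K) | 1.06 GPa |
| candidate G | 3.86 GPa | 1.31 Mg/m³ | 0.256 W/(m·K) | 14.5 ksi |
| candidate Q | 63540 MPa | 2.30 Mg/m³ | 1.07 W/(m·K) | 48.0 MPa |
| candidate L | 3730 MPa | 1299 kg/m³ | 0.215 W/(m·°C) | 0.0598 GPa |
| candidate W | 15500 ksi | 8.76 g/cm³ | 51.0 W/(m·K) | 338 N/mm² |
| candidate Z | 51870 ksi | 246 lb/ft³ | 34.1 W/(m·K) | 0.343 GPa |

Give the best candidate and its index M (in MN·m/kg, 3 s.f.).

Screen on constraints: k ≥ 0.663 W/(m·K); σ_y ≥ 53.9 MPa. Survivors: candidate Y, candidate X, candidate W, candidate Z.
After converting to SI:
  candidate Y: E = 292.0 GPa, ρ = 1842 kg/m³
  candidate X: E = 107.6 GPa, ρ = 4470 kg/m³
  candidate W: E = 106.9 GPa, ρ = 8760 kg/m³
  candidate Z: E = 357.6 GPa, ρ = 3941 kg/m³
  candidate Y: M = 159 MN·m/kg
  candidate Z: M = 90.8 MN·m/kg
  candidate X: M = 24.1 MN·m/kg
  candidate W: M = 12.2 MN·m/kg
Highest index: candidate Y.

candidate Y, M = 159 MN·m/kg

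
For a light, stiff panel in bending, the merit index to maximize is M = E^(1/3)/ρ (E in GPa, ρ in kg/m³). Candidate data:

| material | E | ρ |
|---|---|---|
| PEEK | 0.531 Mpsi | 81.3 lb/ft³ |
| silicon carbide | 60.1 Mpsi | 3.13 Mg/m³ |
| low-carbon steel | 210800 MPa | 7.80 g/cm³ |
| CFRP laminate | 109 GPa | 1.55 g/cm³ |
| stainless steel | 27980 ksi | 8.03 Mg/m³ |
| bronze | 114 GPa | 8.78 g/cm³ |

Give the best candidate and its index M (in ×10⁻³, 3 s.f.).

Putting every candidate on a common basis:
  PEEK: E = 3.661 GPa, ρ = 1302 kg/m³
  silicon carbide: E = 414.4 GPa, ρ = 3130 kg/m³
  low-carbon steel: E = 210.8 GPa, ρ = 7800 kg/m³
  CFRP laminate: E = 109.0 GPa, ρ = 1550 kg/m³
  stainless steel: E = 192.9 GPa, ρ = 8030 kg/m³
  bronze: E = 114.0 GPa, ρ = 8780 kg/m³
  CFRP laminate: M = 3.08×10⁻³
  silicon carbide: M = 2.38×10⁻³
  PEEK: M = 1.18×10⁻³
  low-carbon steel: M = 0.763×10⁻³
  stainless steel: M = 0.720×10⁻³
  bronze: M = 0.552×10⁻³
CFRP laminate ranks first.

CFRP laminate, M = 3.08×10⁻³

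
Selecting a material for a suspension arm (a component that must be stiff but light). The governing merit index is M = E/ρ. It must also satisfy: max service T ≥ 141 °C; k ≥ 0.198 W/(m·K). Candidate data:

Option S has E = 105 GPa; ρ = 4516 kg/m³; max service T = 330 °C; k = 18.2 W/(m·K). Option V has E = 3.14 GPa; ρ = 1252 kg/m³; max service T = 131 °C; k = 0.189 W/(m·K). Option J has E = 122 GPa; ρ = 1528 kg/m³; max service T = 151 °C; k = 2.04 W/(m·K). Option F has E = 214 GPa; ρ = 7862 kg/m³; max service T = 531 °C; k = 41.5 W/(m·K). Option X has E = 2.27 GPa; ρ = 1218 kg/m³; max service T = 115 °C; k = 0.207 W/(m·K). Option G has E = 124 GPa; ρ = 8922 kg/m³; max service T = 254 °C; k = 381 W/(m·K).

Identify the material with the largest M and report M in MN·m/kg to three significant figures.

option J, M = 79.8 MN·m/kg

Screen on constraints: max service T ≥ 141 °C; k ≥ 0.198 W/(m·K). Survivors: option S, option J, option F, option G.
Evaluate M for each candidate:
  option J: M = 79.8 MN·m/kg
  option F: M = 27.2 MN·m/kg
  option S: M = 23.3 MN·m/kg
  option G: M = 13.9 MN·m/kg
The maximum is for option J.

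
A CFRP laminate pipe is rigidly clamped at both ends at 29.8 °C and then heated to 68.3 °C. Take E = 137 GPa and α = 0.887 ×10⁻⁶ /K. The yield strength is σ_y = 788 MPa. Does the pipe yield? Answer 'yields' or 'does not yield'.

does not yield

ΔT = 38.50 K. Constrained thermal stress σ = E·α·ΔT = 137.0×10³ MPa × 0.887×10⁻⁶ × 38.50 = 4.68 MPa (compressive).
Compare to σ_y = 788 MPa: σ < σ_y, so it does not yield.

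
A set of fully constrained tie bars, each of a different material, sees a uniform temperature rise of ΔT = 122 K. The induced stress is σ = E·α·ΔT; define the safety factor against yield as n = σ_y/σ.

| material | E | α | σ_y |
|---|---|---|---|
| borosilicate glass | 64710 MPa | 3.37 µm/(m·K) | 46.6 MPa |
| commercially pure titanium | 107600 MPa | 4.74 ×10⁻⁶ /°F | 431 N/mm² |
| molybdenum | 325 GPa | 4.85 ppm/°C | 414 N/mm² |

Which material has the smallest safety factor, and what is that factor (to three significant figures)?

Converting E to GPa, α to ×10⁻⁶/K, σ_y to MPa, then σ and n for each:
  borosilicate glass: E = 64.71, α = 3.37, σ_y = 46.60 → σ = 26.6 MPa, n = 1.75
  commercially pure titanium: E = 107.6, α = 8.53, σ_y = 431.0 → σ = 112 MPa, n = 3.85
  molybdenum: E = 325.0, α = 4.85, σ_y = 414.0 → σ = 192 MPa, n = 2.15
Borosilicate glass has the lowest safety factor, n = 1.75.

borosilicate glass, n = 1.75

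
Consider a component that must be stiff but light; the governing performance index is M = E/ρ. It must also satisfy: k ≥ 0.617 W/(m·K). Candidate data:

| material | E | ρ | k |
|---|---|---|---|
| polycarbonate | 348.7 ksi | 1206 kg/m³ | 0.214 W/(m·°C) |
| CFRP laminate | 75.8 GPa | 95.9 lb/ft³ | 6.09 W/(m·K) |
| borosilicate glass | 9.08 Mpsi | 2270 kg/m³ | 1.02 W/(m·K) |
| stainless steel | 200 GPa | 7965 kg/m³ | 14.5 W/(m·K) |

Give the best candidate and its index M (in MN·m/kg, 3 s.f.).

Screen on constraints: k ≥ 0.617 W/(m·K). Survivors: CFRP laminate, borosilicate glass, stainless steel.
Convert each candidate to consistent units, then evaluate M:
  CFRP laminate: E = 75.80 GPa, ρ = 1536 kg/m³
  borosilicate glass: E = 62.60 GPa, ρ = 2270 kg/m³
  stainless steel: E = 200.0 GPa, ρ = 7965 kg/m³
  CFRP laminate: M = 49.3 MN·m/kg
  borosilicate glass: M = 27.6 MN·m/kg
  stainless steel: M = 25.1 MN·m/kg
CFRP laminate ranks first.

CFRP laminate, M = 49.3 MN·m/kg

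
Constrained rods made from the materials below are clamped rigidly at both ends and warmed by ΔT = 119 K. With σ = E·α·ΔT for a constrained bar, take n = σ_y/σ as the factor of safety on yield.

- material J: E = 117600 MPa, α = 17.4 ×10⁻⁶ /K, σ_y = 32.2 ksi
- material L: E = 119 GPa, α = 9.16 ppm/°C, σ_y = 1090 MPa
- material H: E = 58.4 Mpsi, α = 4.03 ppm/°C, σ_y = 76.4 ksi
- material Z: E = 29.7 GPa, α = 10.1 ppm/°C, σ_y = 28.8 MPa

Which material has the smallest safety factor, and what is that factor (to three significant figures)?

material Z, n = 0.807

In consistent units (E in GPa, α in ×10⁻⁶/K, σ_y in MPa):
  material J: E = 117.6, α = 17.4, σ_y = 222.0 → σ = 244 MPa, n = 0.912
  material L: E = 119.0, α = 9.16, σ_y = 1090 → σ = 130 MPa, n = 8.40
  material H: E = 402.7, α = 4.03, σ_y = 526.8 → σ = 193 MPa, n = 2.73
  material Z: E = 29.70, α = 10.1, σ_y = 28.80 → σ = 35.7 MPa, n = 0.807
Smallest n: material Z with n = 0.807.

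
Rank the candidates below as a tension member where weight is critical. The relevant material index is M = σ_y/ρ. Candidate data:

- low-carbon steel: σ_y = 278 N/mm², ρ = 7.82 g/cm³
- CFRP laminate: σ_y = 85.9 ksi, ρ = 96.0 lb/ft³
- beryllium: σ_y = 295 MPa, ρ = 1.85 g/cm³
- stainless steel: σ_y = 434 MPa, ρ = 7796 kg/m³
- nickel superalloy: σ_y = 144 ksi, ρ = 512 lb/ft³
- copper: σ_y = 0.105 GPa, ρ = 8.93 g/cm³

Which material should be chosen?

Putting every candidate on a common basis:
  low-carbon steel: σ_y = 278.0 MPa, ρ = 7820 kg/m³
  CFRP laminate: σ_y = 592.3 MPa, ρ = 1538 kg/m³
  beryllium: σ_y = 295.0 MPa, ρ = 1850 kg/m³
  stainless steel: σ_y = 434.0 MPa, ρ = 7796 kg/m³
  nickel superalloy: σ_y = 992.8 MPa, ρ = 8201 kg/m³
  copper: σ_y = 105.0 MPa, ρ = 8930 kg/m³
  CFRP laminate: M = 385 kN·m/kg
  beryllium: M = 159 kN·m/kg
  nickel superalloy: M = 121 kN·m/kg
  stainless steel: M = 55.7 kN·m/kg
  low-carbon steel: M = 35.5 kN·m/kg
  copper: M = 11.8 kN·m/kg
CFRP laminate ranks first.

CFRP laminate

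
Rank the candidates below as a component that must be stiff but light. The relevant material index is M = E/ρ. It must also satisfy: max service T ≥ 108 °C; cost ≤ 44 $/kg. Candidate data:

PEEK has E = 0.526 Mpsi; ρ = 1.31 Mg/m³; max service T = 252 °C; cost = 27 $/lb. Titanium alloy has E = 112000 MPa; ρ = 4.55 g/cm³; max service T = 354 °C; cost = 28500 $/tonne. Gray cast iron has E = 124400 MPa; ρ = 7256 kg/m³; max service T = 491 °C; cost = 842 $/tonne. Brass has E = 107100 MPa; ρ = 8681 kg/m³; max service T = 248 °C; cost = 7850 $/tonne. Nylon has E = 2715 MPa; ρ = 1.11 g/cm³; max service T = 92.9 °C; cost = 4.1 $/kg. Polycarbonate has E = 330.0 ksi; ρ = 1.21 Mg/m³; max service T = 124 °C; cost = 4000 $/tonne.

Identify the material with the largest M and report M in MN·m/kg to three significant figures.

titanium alloy, M = 24.6 MN·m/kg

Screen on constraints: max service T ≥ 108 °C; cost ≤ 44 $/kg. Survivors: titanium alloy, gray cast iron, brass, polycarbonate.
Normalizing units and computing the index:
  titanium alloy: E = 112.0 GPa, ρ = 4550 kg/m³
  gray cast iron: E = 124.4 GPa, ρ = 7256 kg/m³
  brass: E = 107.1 GPa, ρ = 8681 kg/m³
  polycarbonate: E = 2.275 GPa, ρ = 1210 kg/m³
  titanium alloy: M = 24.6 MN·m/kg
  gray cast iron: M = 17.1 MN·m/kg
  brass: M = 12.3 MN·m/kg
  polycarbonate: M = 1.88 MN·m/kg
Titanium alloy has the largest M.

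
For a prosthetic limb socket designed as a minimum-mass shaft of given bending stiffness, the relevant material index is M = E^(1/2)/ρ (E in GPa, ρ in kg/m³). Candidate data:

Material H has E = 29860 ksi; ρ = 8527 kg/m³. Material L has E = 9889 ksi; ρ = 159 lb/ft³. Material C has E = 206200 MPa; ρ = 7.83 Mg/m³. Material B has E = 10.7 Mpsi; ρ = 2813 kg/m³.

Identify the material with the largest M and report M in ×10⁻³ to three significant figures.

Putting every candidate on a common basis:
  material H: E = 205.9 GPa, ρ = 8527 kg/m³
  material L: E = 68.18 GPa, ρ = 2547 kg/m³
  material C: E = 206.2 GPa, ρ = 7830 kg/m³
  material B: E = 73.77 GPa, ρ = 2813 kg/m³
  material L: M = 3.24×10⁻³
  material B: M = 3.05×10⁻³
  material C: M = 1.83×10⁻³
  material H: M = 1.68×10⁻³
Material L has the largest M.

material L, M = 3.24×10⁻³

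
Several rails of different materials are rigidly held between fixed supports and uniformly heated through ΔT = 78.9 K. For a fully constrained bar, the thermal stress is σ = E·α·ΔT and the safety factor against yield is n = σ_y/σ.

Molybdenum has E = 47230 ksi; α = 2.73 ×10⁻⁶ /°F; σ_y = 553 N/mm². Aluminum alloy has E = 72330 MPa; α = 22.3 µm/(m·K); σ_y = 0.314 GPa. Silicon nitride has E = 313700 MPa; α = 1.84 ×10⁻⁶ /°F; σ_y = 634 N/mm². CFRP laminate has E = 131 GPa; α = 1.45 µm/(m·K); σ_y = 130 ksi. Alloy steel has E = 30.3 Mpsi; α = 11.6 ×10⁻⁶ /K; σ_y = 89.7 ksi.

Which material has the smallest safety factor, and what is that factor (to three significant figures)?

In consistent units (E in GPa, α in ×10⁻⁶/K, σ_y in MPa):
  molybdenum: E = 325.6, α = 4.91, σ_y = 553.0 → σ = 126 MPa, n = 4.38
  aluminum alloy: E = 72.33, α = 22.3, σ_y = 314.0 → σ = 127 MPa, n = 2.47
  silicon nitride: E = 313.7, α = 3.31, σ_y = 634.0 → σ = 82.0 MPa, n = 7.73
  CFRP laminate: E = 131.0, α = 1.45, σ_y = 896.3 → σ = 15.0 MPa, n = 59.8
  alloy steel: E = 208.9, α = 11.6, σ_y = 618.5 → σ = 191 MPa, n = 3.23
The minimum is aluminum alloy at n = 2.47.

aluminum alloy, n = 2.47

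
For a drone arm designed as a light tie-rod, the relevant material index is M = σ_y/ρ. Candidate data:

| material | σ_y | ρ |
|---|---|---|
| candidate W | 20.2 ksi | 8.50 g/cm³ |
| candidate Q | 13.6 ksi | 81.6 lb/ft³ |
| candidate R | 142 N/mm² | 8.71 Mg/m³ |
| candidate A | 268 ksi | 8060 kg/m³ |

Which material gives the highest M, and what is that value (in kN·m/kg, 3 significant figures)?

candidate A, M = 229 kN·m/kg

After converting to SI:
  candidate W: σ_y = 139.3 MPa, ρ = 8500 kg/m³
  candidate Q: σ_y = 93.77 MPa, ρ = 1307 kg/m³
  candidate R: σ_y = 142.0 MPa, ρ = 8710 kg/m³
  candidate A: σ_y = 1848 MPa, ρ = 8060 kg/m³
  candidate A: M = 229 kN·m/kg
  candidate Q: M = 71.7 kN·m/kg
  candidate W: M = 16.4 kN·m/kg
  candidate R: M = 16.3 kN·m/kg
The maximum is for candidate A.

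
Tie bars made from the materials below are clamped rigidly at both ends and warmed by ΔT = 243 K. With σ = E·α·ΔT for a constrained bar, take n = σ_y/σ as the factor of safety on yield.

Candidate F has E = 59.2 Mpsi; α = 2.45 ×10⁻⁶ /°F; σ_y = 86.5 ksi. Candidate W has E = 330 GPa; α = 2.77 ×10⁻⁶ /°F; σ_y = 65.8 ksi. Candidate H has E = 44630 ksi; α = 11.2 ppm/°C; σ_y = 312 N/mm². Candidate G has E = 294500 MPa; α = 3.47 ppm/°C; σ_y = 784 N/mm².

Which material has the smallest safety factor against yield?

candidate H

Converting E to GPa, α to ×10⁻⁶/K, σ_y to MPa, then σ and n for each:
  candidate F: E = 408.2, α = 4.41, σ_y = 596.4 → σ = 437 MPa, n = 1.36
  candidate W: E = 330.0, α = 4.99, σ_y = 453.7 → σ = 400 MPa, n = 1.13
  candidate H: E = 307.7, α = 11.2, σ_y = 312.0 → σ = 837 MPa, n = 0.373
  candidate G: E = 294.5, α = 3.47, σ_y = 784.0 → σ = 248 MPa, n = 3.16
The minimum is candidate H at n = 0.373.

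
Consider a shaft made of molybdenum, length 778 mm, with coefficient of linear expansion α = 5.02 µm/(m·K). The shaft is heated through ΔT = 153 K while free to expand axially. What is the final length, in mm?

ΔL = α·L₀·ΔT = 5.02×10⁻⁶ × 778 mm × 153.0 K = 0.598 mm.
L = L₀ + ΔL = 778 + 0.598 = 778.60 mm.

778.60 mm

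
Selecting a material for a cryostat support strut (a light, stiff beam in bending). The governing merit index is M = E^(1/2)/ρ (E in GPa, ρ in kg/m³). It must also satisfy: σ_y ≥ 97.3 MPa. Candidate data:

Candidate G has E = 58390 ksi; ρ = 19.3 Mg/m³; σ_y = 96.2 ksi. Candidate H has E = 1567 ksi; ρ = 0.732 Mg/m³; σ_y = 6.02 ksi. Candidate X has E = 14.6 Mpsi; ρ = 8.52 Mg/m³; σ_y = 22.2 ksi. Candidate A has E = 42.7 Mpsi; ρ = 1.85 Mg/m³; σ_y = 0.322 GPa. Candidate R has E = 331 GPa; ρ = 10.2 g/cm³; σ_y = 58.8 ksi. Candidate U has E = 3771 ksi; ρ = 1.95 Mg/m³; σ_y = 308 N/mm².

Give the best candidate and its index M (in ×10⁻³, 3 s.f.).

candidate A, M = 9.27×10⁻³

Screen on constraints: σ_y ≥ 97.3 MPa. Survivors: candidate G, candidate X, candidate A, candidate R, candidate U.
Putting every candidate on a common basis:
  candidate G: E = 402.6 GPa, ρ = 19300 kg/m³
  candidate X: E = 100.7 GPa, ρ = 8520 kg/m³
  candidate A: E = 294.4 GPa, ρ = 1850 kg/m³
  candidate R: E = 331.0 GPa, ρ = 10200 kg/m³
  candidate U: E = 26.00 GPa, ρ = 1950 kg/m³
  candidate A: M = 9.27×10⁻³
  candidate U: M = 2.61×10⁻³
  candidate R: M = 1.78×10⁻³
  candidate X: M = 1.18×10⁻³
  candidate G: M = 1.04×10⁻³
Highest index: candidate A.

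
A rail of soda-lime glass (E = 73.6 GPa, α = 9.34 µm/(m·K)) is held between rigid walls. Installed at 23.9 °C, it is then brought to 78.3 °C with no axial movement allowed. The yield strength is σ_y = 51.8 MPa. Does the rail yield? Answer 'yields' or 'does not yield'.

ΔT = 54.40 K. Constrained thermal stress σ = E·α·ΔT = 73.60×10³ MPa × 9.34×10⁻⁶ × 54.40 = 37.4 MPa (compressive).
Compare to σ_y = 51.8 MPa: σ < σ_y, so it does not yield.

does not yield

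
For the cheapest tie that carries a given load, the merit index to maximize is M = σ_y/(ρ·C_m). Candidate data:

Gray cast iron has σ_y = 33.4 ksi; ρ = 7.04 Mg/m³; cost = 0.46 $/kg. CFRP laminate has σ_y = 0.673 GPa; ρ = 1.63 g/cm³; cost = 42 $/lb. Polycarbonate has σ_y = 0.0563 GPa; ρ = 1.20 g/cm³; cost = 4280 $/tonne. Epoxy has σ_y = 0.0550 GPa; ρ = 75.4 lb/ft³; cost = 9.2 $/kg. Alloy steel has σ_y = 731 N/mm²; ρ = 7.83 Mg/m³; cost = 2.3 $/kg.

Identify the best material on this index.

After converting to SI:
  gray cast iron: σ_y = 230.3 MPa, ρ = 7040 kg/m³, cost = 0.4600 $/kg
  CFRP laminate: σ_y = 673.0 MPa, ρ = 1630 kg/m³, cost = 92.59 $/kg
  polycarbonate: σ_y = 56.30 MPa, ρ = 1200 kg/m³, cost = 4.280 $/kg
  epoxy: σ_y = 55.00 MPa, ρ = 1208 kg/m³, cost = 9.200 $/kg
  alloy steel: σ_y = 731.0 MPa, ρ = 7830 kg/m³, cost = 2.300 $/kg
  gray cast iron: M = 71.1 kN·m per $
  alloy steel: M = 40.6 kN·m per $
  polycarbonate: M = 11.0 kN·m per $
  epoxy: M = 4.95 kN·m per $
  CFRP laminate: M = 4.46 kN·m per $
Highest index: gray cast iron.

gray cast iron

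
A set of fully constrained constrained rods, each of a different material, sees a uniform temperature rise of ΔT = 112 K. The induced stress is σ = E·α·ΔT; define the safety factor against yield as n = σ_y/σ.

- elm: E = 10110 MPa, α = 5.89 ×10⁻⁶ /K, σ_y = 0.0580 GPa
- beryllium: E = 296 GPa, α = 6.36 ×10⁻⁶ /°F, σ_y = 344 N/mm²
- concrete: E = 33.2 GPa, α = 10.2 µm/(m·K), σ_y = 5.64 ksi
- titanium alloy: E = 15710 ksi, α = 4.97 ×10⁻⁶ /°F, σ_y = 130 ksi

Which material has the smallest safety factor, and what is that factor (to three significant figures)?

Per material, after unit conversion:
  elm: E = 10.11, α = 5.89, σ_y = 58.00 → σ = 6.67 MPa, n = 8.70
  beryllium: E = 296.0, α = 11.4, σ_y = 344.0 → σ = 380 MPa, n = 0.906
  concrete: E = 33.20, α = 10.2, σ_y = 38.89 → σ = 37.9 MPa, n = 1.03
  titanium alloy: E = 108.3, α = 8.95, σ_y = 896.3 → σ = 109 MPa, n = 8.26
The minimum is beryllium at n = 0.906.

beryllium, n = 0.906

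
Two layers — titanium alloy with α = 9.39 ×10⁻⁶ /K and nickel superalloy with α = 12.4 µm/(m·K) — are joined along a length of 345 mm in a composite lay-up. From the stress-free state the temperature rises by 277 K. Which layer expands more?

α(titanium alloy) = 9.39×10⁻⁶/K vs α(nickel superalloy) = 12.4×10⁻⁶/K.
Higher α expands more for the same ΔT: nickel superalloy.

nickel superalloy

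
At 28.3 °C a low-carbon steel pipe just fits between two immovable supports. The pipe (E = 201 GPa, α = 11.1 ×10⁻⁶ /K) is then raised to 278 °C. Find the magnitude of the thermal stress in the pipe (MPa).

ΔT = 249.7 K. Constrained thermal stress σ = E·α·ΔT = 201.0×10³ MPa × 11.1×10⁻⁶ × 249.7 = 557 MPa (compressive).

557 MPa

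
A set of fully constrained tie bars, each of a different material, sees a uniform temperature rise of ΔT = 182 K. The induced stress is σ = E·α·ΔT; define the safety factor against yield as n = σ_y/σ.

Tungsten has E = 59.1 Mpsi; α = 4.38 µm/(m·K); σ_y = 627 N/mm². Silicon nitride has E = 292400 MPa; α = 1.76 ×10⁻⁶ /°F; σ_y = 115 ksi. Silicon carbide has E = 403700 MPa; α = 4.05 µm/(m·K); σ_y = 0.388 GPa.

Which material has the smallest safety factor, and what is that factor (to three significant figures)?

In consistent units (E in GPa, α in ×10⁻⁶/K, σ_y in MPa):
  tungsten: E = 407.5, α = 4.38, σ_y = 627.0 → σ = 325 MPa, n = 1.93
  silicon nitride: E = 292.4, α = 3.17, σ_y = 792.9 → σ = 169 MPa, n = 4.70
  silicon carbide: E = 403.7, α = 4.05, σ_y = 388.0 → σ = 298 MPa, n = 1.30
Silicon carbide has the lowest safety factor, n = 1.30.

silicon carbide, n = 1.30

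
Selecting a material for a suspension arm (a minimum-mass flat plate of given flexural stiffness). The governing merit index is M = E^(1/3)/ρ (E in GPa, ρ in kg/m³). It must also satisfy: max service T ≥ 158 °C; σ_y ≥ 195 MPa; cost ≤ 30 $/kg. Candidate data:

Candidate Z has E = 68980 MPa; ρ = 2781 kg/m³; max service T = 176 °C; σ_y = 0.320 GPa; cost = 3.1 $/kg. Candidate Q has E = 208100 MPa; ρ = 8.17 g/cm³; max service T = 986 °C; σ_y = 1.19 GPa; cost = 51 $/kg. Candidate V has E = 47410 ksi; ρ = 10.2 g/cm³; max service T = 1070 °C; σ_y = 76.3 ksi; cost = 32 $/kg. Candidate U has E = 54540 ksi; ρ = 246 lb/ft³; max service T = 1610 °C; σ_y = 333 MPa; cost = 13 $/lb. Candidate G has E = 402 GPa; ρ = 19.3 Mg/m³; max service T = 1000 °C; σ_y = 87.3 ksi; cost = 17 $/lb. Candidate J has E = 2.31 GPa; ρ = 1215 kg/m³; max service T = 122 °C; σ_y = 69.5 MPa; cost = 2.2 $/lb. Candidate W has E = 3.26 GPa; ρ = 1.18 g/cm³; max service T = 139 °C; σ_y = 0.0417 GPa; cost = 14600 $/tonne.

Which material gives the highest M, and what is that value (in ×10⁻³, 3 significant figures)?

Screen on constraints: max service T ≥ 158 °C; σ_y ≥ 195 MPa; cost ≤ 30 $/kg. Survivors: candidate Z, candidate U.
Normalizing units and computing the index:
  candidate Z: E = 68.98 GPa, ρ = 2781 kg/m³
  candidate U: E = 376.0 GPa, ρ = 3941 kg/m³
  candidate U: M = 1.83×10⁻³
  candidate Z: M = 1.47×10⁻³
The maximum is for candidate U.

candidate U, M = 1.83×10⁻³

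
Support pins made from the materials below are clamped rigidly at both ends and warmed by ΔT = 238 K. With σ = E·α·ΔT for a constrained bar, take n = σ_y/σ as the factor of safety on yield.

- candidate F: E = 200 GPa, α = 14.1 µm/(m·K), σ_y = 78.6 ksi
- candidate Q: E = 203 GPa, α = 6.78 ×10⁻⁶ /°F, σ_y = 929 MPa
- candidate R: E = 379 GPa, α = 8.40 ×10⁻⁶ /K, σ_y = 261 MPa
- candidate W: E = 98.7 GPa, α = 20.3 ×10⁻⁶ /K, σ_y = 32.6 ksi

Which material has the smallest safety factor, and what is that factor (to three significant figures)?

candidate R, n = 0.344

With everything in SI (GPa, ×10⁻⁶/K, MPa):
  candidate F: E = 200.0, α = 14.1, σ_y = 541.9 → σ = 671 MPa, n = 0.807
  candidate Q: E = 203.0, α = 12.2, σ_y = 929.0 → σ = 590 MPa, n = 1.58
  candidate R: E = 379.0, α = 8.40, σ_y = 261.0 → σ = 758 MPa, n = 0.344
  candidate W: E = 98.70, α = 20.3, σ_y = 224.8 → σ = 477 MPa, n = 0.471
The minimum is candidate R at n = 0.344.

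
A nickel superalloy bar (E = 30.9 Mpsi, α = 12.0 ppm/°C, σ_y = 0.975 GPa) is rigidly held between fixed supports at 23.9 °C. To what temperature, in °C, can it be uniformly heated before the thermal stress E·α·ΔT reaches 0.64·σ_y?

268 °C

E = 30.9 Mpsi = 213.0 GPa.
σ_y = 0.975 GPa = 975.0 MPa.
E·α·ΔT = 624.0 MPa ⇒ ΔT = 624.0 / (213.0×10³ × 12.0×10⁻⁶) = 244.1 K.
T = 23.9 + 244.1 = 268.0 °C.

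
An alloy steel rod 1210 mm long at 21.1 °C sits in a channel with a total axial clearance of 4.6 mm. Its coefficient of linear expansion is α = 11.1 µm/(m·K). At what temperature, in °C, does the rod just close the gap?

364 °C

α·L₀·ΔT = 4.6 mm ⇒ ΔT = 4.6 / (11.1×10⁻⁶ × 1210.0) = 342.5 K.
T = 21.1 + 342.5 = 363.6 °C.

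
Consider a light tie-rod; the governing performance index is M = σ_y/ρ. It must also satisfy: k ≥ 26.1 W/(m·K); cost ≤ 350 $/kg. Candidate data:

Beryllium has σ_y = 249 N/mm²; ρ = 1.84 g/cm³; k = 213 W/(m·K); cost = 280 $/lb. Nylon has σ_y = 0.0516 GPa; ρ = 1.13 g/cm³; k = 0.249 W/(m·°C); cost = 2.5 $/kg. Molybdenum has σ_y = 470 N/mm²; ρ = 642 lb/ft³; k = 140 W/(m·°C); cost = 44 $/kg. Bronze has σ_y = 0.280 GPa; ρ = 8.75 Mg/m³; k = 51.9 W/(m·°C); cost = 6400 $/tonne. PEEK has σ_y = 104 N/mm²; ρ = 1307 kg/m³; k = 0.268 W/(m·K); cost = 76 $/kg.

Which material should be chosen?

Screen on constraints: k ≥ 26.1 W/(m·K); cost ≤ 350 $/kg. Survivors: molybdenum, bronze.
Normalizing units and computing the index:
  molybdenum: σ_y = 470.0 MPa, ρ = 10280 kg/m³
  bronze: σ_y = 280.0 MPa, ρ = 8750 kg/m³
  molybdenum: M = 45.7 kN·m/kg
  bronze: M = 32.0 kN·m/kg
Highest index: molybdenum.

molybdenum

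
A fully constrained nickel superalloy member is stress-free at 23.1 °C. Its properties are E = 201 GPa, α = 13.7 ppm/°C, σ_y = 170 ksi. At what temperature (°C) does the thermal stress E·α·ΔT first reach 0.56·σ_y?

σ_y = 170 ksi = 1172 MPa.
E·α·ΔT = 656.4 MPa ⇒ ΔT = 656.4 / (201.0×10³ × 13.7×10⁻⁶) = 238.4 K.
T = 23.1 + 238.4 = 261.5 °C.

261 °C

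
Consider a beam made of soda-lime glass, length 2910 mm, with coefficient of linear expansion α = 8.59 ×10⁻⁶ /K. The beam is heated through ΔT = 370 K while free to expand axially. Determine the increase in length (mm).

ΔL = α·L₀·ΔT = 8.59×10⁻⁶ × 2910 mm × 370.0 K = 9.25 mm.

9.25 mm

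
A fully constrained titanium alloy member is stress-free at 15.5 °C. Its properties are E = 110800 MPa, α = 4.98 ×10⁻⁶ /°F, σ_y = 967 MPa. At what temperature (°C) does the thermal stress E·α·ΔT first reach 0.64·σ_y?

E = 110800 MPa = 110.8 GPa.
α = 4.98×10⁻⁶/°F × 9/5 = 8.96×10⁻⁶/K.
E·α·ΔT = 618.9 MPa ⇒ ΔT = 618.9 / (110.8×10³ × 8.96×10⁻⁶) = 623.1 K.
T = 15.5 + 623.1 = 638.6 °C.

639 °C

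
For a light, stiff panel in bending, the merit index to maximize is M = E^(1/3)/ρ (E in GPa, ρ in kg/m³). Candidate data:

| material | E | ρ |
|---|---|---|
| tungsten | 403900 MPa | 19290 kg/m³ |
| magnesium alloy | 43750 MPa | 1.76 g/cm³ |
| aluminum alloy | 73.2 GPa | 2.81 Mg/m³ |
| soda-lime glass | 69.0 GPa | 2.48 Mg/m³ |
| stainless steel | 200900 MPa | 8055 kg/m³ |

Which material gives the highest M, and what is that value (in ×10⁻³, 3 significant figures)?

After converting to SI:
  tungsten: E = 403.9 GPa, ρ = 19290 kg/m³
  magnesium alloy: E = 43.75 GPa, ρ = 1760 kg/m³
  aluminum alloy: E = 73.20 GPa, ρ = 2810 kg/m³
  soda-lime glass: E = 69.00 GPa, ρ = 2480 kg/m³
  stainless steel: E = 200.9 GPa, ρ = 8055 kg/m³
  magnesium alloy: M = 2.00×10⁻³
  soda-lime glass: M = 1.65×10⁻³
  aluminum alloy: M = 1.49×10⁻³
  stainless steel: M = 0.727×10⁻³
  tungsten: M = 0.383×10⁻³
The maximum is for magnesium alloy.

magnesium alloy, M = 2.00×10⁻³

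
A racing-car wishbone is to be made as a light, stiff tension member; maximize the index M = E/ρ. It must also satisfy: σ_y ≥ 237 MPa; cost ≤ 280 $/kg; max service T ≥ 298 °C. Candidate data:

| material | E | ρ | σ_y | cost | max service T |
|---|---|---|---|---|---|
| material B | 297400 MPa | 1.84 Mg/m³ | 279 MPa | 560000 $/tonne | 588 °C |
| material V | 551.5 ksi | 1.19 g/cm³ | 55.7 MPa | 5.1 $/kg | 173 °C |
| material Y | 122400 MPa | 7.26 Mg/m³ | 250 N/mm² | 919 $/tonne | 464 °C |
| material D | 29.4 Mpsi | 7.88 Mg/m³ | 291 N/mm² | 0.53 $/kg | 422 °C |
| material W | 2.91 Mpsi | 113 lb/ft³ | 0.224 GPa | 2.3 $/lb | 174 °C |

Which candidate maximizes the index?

Screen on constraints: σ_y ≥ 237 MPa; cost ≤ 280 $/kg; max service T ≥ 298 °C. Survivors: material Y, material D.
After converting to SI:
  material Y: E = 122.4 GPa, ρ = 7260 kg/m³
  material D: E = 202.7 GPa, ρ = 7880 kg/m³
  material D: M = 25.7 MN·m/kg
  material Y: M = 16.9 MN·m/kg
Material D ranks first.

material D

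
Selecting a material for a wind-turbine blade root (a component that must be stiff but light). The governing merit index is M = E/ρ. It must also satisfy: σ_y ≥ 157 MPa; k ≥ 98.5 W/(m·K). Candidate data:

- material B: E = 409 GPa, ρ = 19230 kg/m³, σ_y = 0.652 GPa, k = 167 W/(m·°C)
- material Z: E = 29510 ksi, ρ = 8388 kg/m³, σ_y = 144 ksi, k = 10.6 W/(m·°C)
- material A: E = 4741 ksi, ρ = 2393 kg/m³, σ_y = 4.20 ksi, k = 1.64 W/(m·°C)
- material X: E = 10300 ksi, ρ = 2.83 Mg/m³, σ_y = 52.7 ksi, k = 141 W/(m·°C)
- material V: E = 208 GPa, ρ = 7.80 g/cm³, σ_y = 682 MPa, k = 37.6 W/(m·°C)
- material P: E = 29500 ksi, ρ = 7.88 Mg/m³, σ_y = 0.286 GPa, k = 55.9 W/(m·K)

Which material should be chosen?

material X

Screen on constraints: σ_y ≥ 157 MPa; k ≥ 98.5 W/(m·K). Survivors: material B, material X.
Convert each candidate to consistent units, then evaluate M:
  material B: E = 409.0 GPa, ρ = 19230 kg/m³
  material X: E = 71.02 GPa, ρ = 2830 kg/m³
  material X: M = 25.1 MN·m/kg
  material B: M = 21.3 MN·m/kg
Highest index: material X.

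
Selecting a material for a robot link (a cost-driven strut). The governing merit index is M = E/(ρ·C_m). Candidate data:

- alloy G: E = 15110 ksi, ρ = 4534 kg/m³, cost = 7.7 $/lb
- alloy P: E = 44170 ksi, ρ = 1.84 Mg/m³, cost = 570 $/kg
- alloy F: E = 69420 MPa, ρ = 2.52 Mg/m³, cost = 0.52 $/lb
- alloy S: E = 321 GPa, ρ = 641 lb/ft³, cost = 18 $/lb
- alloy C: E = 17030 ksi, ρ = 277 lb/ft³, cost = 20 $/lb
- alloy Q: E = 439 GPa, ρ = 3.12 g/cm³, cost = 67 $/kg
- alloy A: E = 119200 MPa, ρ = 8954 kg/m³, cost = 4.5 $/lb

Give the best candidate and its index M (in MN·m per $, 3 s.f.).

alloy F, M = 24.0 MN·m per $

Convert each candidate to consistent units, then evaluate M:
  alloy G: E = 104.2 GPa, ρ = 4534 kg/m³, cost = 16.98 $/kg
  alloy P: E = 304.5 GPa, ρ = 1840 kg/m³, cost = 570.0 $/kg
  alloy F: E = 69.42 GPa, ρ = 2520 kg/m³, cost = 1.146 $/kg
  alloy S: E = 321.0 GPa, ρ = 10270 kg/m³, cost = 39.68 $/kg
  alloy C: E = 117.4 GPa, ρ = 4437 kg/m³, cost = 44.09 $/kg
  alloy Q: E = 439.0 GPa, ρ = 3120 kg/m³, cost = 67.00 $/kg
  alloy A: E = 119.2 GPa, ρ = 8954 kg/m³, cost = 9.921 $/kg
  alloy F: M = 24.0 MN·m per $
  alloy Q: M = 2.10 MN·m per $
  alloy G: M = 1.35 MN·m per $
  alloy A: M = 1.34 MN·m per $
  alloy S: M = 0.788 MN·m per $
  alloy C: M = 0.600 MN·m per $
  alloy P: M = 0.290 MN·m per $
Alloy F ranks first.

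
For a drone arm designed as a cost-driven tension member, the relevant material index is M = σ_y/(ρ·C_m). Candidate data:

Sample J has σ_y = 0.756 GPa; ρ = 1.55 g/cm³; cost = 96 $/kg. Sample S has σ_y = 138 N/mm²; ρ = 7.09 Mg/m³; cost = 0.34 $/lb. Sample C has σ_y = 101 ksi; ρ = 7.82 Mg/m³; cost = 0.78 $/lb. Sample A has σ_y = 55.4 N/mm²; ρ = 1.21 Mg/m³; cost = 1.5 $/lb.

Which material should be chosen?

In SI units:
  sample J: σ_y = 756.0 MPa, ρ = 1550 kg/m³, cost = 96.00 $/kg
  sample S: σ_y = 138.0 MPa, ρ = 7090 kg/m³, cost = 0.7496 $/kg
  sample C: σ_y = 696.4 MPa, ρ = 7820 kg/m³, cost = 1.720 $/kg
  sample A: σ_y = 55.40 MPa, ρ = 1210 kg/m³, cost = 3.307 $/kg
  sample C: M = 51.8 kN·m per $
  sample S: M = 26.0 kN·m per $
  sample A: M = 13.8 kN·m per $
  sample J: M = 5.08 kN·m per $
Sample C has the largest M.

sample C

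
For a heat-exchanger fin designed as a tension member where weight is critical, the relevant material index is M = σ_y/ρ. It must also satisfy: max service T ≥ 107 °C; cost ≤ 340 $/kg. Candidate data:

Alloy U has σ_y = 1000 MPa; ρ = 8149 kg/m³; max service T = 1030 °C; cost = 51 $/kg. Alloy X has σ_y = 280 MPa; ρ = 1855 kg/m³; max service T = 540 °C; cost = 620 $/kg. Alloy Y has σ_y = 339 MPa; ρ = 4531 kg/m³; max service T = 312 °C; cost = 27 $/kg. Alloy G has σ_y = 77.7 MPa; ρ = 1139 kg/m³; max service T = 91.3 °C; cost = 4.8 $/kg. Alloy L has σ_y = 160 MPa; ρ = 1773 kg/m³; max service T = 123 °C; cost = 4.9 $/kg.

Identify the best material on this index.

Screen on constraints: max service T ≥ 107 °C; cost ≤ 340 $/kg. Survivors: alloy U, alloy Y, alloy L.
Computing M directly (units already consistent):
  alloy U: M = 123 kN·m/kg
  alloy L: M = 90.2 kN·m/kg
  alloy Y: M = 74.8 kN·m/kg
The maximum is for alloy U.

alloy U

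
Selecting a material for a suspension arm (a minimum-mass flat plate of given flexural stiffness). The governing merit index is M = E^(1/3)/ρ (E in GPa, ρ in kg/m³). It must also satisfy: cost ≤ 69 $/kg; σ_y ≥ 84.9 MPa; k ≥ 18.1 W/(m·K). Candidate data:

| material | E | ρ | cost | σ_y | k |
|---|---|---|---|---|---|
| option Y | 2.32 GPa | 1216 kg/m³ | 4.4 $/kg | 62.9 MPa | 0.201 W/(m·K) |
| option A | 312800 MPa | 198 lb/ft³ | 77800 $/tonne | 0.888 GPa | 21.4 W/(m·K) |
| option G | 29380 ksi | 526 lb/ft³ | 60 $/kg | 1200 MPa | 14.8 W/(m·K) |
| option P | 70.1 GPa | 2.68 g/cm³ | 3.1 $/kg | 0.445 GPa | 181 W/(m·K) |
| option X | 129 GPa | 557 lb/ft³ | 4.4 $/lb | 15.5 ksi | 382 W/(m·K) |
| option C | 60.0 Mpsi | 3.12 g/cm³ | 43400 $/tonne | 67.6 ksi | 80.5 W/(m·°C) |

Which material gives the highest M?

Screen on constraints: cost ≤ 69 $/kg; σ_y ≥ 84.9 MPa; k ≥ 18.1 W/(m·K). Survivors: option P, option X, option C.
Normalizing units and computing the index:
  option P: E = 70.10 GPa, ρ = 2680 kg/m³
  option X: E = 129.0 GPa, ρ = 8922 kg/m³
  option C: E = 413.7 GPa, ρ = 3120 kg/m³
  option C: M = 2.39×10⁻³
  option P: M = 1.54×10⁻³
  option X: M = 0.566×10⁻³
Option C ranks first.

option C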